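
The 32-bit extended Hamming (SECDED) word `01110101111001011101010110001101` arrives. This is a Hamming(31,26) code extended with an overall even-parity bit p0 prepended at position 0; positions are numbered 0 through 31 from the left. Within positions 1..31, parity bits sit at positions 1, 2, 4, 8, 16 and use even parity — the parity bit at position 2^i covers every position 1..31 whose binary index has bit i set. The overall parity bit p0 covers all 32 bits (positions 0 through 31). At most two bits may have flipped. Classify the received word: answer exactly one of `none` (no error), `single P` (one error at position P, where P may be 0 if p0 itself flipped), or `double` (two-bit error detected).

single 29

s1: b1⊕b3⊕b5⊕b7⊕b9⊕b11⊕b13⊕b15⊕b17⊕b19⊕b21⊕b23⊕b25⊕b27⊕b29⊕b31 = 1⊕1⊕1⊕1⊕1⊕0⊕1⊕1⊕1⊕1⊕1⊕1⊕0⊕0⊕1⊕1 = 1
s2: b2⊕b3⊕b6⊕b7⊕b10⊕b11⊕b14⊕b15⊕b18⊕b19⊕b22⊕b23⊕b26⊕b27⊕b30⊕b31 = 1⊕1⊕0⊕1⊕1⊕0⊕0⊕1⊕0⊕1⊕0⊕1⊕0⊕0⊕0⊕1 = 0
s4: b4⊕b5⊕b6⊕b7⊕b12⊕b13⊕b14⊕b15⊕b20⊕b21⊕b22⊕b23⊕b28⊕b29⊕b30⊕b31 = 0⊕1⊕0⊕1⊕0⊕1⊕0⊕1⊕0⊕1⊕0⊕1⊕1⊕1⊕0⊕1 = 1
s8: b8⊕b9⊕b10⊕b11⊕b12⊕b13⊕b14⊕b15⊕b24⊕b25⊕b26⊕b27⊕b28⊕b29⊕b30⊕b31 = 1⊕1⊕1⊕0⊕0⊕1⊕0⊕1⊕1⊕0⊕0⊕0⊕1⊕1⊕0⊕1 = 1
s16: b16⊕b17⊕b18⊕b19⊕b20⊕b21⊕b22⊕b23⊕b24⊕b25⊕b26⊕b27⊕b28⊕b29⊕b30⊕b31 = 1⊕1⊕0⊕1⊕0⊕1⊕0⊕1⊕1⊕0⊕0⊕0⊕1⊕1⊕0⊕1 = 1
Syndrome (s16...s1) = 11101 → position 29.
Overall parity (XOR of all 32 bits, including p0): 0⊕1⊕1⊕1⊕0⊕1⊕0⊕1⊕1⊕1⊕1⊕0⊕0⊕1⊕0⊕1⊕1⊕1⊕0⊕1⊕0⊕1⊕0⊕1⊕1⊕0⊕0⊕0⊕1⊕1⊕0⊕1 = 1
Overall=1, syndrome position=29 → single-bit error at position 29.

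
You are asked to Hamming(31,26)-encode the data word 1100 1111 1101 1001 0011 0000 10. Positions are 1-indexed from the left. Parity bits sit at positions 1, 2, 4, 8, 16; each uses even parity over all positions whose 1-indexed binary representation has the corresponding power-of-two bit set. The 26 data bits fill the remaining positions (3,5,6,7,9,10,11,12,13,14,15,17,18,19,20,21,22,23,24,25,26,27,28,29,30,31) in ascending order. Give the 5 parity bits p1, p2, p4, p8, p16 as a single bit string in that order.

Place data bits at non-power-of-two positions: b3=1, b5=1, b6=0, b7=0, b9=1, b10=1, b11=1, b12=1, b13=1, b14=1, b15=0, b17=1, b18=1, b19=0, b20=0, b21=1, b22=0, b23=0, b24=1, b25=1, b26=0, b27=0, b28=0, b29=0, b30=1, b31=0.
p1 = XOR of data positions {3,5,7,9,11,13,15,17,19,21,23,25,27,29,31} = 1⊕1⊕0⊕1⊕1⊕1⊕0⊕1⊕0⊕1⊕0⊕1⊕0⊕0⊕0 = 0
p2 = XOR of data positions {3,6,7,10,11,14,15,18,19,22,23,26,27,30,31} = 1⊕0⊕0⊕1⊕1⊕1⊕0⊕1⊕0⊕0⊕0⊕0⊕0⊕1⊕0 = 0
p4 = XOR of data positions {5,6,7,12,13,14,15,20,21,22,23,28,29,30,31} = 1⊕0⊕0⊕1⊕1⊕1⊕0⊕0⊕1⊕0⊕0⊕0⊕0⊕1⊕0 = 0
p8 = XOR of data positions {9,10,11,12,13,14,15,24,25,26,27,28,29,30,31} = 1⊕1⊕1⊕1⊕1⊕1⊕0⊕1⊕1⊕0⊕0⊕0⊕0⊕1⊕0 = 1
p16 = XOR of data positions {17,18,19,20,21,22,23,24,25,26,27,28,29,30,31} = 1⊕1⊕0⊕0⊕1⊕0⊕0⊕1⊕1⊕0⊕0⊕0⊕0⊕1⊕0 = 0
Parity bits p1,p2,p4,p8,p16 = 00010

00010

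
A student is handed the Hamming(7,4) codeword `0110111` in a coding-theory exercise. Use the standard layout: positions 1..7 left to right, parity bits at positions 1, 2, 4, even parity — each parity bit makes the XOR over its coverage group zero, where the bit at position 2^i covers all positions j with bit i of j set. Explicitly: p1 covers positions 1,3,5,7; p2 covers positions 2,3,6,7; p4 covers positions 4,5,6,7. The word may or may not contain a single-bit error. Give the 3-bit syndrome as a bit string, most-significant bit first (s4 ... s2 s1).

s1: b1⊕b3⊕b5⊕b7 = 0⊕1⊕1⊕1 = 1
s2: b2⊕b3⊕b6⊕b7 = 1⊕1⊕1⊕1 = 0
s4: b4⊕b5⊕b6⊕b7 = 0⊕1⊕1⊕1 = 1
Syndrome (s4...s1) = 101 → position 5.

101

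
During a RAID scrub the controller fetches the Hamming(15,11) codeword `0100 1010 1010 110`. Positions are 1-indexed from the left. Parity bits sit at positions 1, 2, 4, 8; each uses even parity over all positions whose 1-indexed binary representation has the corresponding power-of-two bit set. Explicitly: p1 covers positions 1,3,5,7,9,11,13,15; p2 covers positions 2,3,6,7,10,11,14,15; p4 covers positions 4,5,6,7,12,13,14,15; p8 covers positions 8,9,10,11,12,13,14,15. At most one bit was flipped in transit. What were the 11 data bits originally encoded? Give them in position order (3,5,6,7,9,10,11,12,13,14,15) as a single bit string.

01011010110

s1: b1⊕b3⊕b5⊕b7⊕b9⊕b11⊕b13⊕b15 = 0⊕0⊕1⊕1⊕1⊕1⊕1⊕0 = 1
s2: b2⊕b3⊕b6⊕b7⊕b10⊕b11⊕b14⊕b15 = 1⊕0⊕0⊕1⊕0⊕1⊕1⊕0 = 0
s4: b4⊕b5⊕b6⊕b7⊕b12⊕b13⊕b14⊕b15 = 0⊕1⊕0⊕1⊕0⊕1⊕1⊕0 = 0
s8: b8⊕b9⊕b10⊕b11⊕b12⊕b13⊕b14⊕b15 = 0⊕1⊕0⊕1⊕0⊕1⊕1⊕0 = 0
Syndrome (s8...s1) = 0001 → position 1.
Flip bit 1: corrected codeword = 110010101010110
Data bits at positions 3,5,6,7,9,10,11,12,13,14,15: 01011010110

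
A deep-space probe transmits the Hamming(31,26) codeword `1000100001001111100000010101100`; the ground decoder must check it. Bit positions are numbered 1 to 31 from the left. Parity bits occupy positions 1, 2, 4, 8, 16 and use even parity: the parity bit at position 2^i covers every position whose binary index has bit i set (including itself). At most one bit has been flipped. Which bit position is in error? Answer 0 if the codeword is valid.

s1: b1⊕b3⊕b5⊕b7⊕b9⊕b11⊕b13⊕b15⊕b17⊕b19⊕b21⊕b23⊕b25⊕b27⊕b29⊕b31 = 1⊕0⊕1⊕0⊕0⊕0⊕1⊕1⊕1⊕0⊕0⊕0⊕0⊕0⊕1⊕0 = 0
s2: b2⊕b3⊕b6⊕b7⊕b10⊕b11⊕b14⊕b15⊕b18⊕b19⊕b22⊕b23⊕b26⊕b27⊕b30⊕b31 = 0⊕0⊕0⊕0⊕1⊕0⊕1⊕1⊕0⊕0⊕0⊕0⊕1⊕0⊕0⊕0 = 0
s4: b4⊕b5⊕b6⊕b7⊕b12⊕b13⊕b14⊕b15⊕b20⊕b21⊕b22⊕b23⊕b28⊕b29⊕b30⊕b31 = 0⊕1⊕0⊕0⊕0⊕1⊕1⊕1⊕0⊕0⊕0⊕0⊕1⊕1⊕0⊕0 = 0
s8: b8⊕b9⊕b10⊕b11⊕b12⊕b13⊕b14⊕b15⊕b24⊕b25⊕b26⊕b27⊕b28⊕b29⊕b30⊕b31 = 0⊕0⊕1⊕0⊕0⊕1⊕1⊕1⊕1⊕0⊕1⊕0⊕1⊕1⊕0⊕0 = 0
s16: b16⊕b17⊕b18⊕b19⊕b20⊕b21⊕b22⊕b23⊕b24⊕b25⊕b26⊕b27⊕b28⊕b29⊕b30⊕b31 = 1⊕1⊕0⊕0⊕0⊕0⊕0⊕0⊕1⊕0⊕1⊕0⊕1⊕1⊕0⊕0 = 0
Syndrome (s16...s1) = 00000 → position 0 (no error).

0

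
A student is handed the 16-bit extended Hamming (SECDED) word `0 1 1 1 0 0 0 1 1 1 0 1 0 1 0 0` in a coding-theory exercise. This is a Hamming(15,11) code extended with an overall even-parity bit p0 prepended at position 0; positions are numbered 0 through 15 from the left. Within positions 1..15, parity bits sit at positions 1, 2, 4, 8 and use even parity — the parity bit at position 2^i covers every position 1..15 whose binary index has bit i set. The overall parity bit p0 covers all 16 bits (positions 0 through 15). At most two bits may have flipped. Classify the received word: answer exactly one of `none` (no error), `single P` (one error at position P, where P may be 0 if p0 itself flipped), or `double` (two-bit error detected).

none

s1: b1⊕b3⊕b5⊕b7⊕b9⊕b11⊕b13⊕b15 = 1⊕1⊕0⊕1⊕1⊕1⊕1⊕0 = 0
s2: b2⊕b3⊕b6⊕b7⊕b10⊕b11⊕b14⊕b15 = 1⊕1⊕0⊕1⊕0⊕1⊕0⊕0 = 0
s4: b4⊕b5⊕b6⊕b7⊕b12⊕b13⊕b14⊕b15 = 0⊕0⊕0⊕1⊕0⊕1⊕0⊕0 = 0
s8: b8⊕b9⊕b10⊕b11⊕b12⊕b13⊕b14⊕b15 = 1⊕1⊕0⊕1⊕0⊕1⊕0⊕0 = 0
Syndrome (s8...s1) = 0000 → position 0 (no error).
Overall parity (XOR of all 16 bits, including p0): 0⊕1⊕1⊕1⊕0⊕0⊕0⊕1⊕1⊕1⊕0⊕1⊕0⊕1⊕0⊕0 = 0
Overall=0, syndrome position=0 → no error.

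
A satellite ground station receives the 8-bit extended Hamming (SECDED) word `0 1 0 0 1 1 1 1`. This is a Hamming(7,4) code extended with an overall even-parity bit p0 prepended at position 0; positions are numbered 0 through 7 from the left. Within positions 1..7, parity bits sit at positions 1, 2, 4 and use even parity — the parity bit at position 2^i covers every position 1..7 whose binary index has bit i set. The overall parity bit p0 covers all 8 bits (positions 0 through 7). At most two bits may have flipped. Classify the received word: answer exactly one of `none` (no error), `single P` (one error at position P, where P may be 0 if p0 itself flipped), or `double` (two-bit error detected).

s1: b1⊕b3⊕b5⊕b7 = 1⊕0⊕1⊕1 = 1
s2: b2⊕b3⊕b6⊕b7 = 0⊕0⊕1⊕1 = 0
s4: b4⊕b5⊕b6⊕b7 = 1⊕1⊕1⊕1 = 0
Syndrome (s4...s1) = 001 → position 1.
Overall parity (XOR of all 8 bits, including p0): 0⊕1⊕0⊕0⊕1⊕1⊕1⊕1 = 1
Overall=1, syndrome position=1 → single-bit error at position 1.

single 1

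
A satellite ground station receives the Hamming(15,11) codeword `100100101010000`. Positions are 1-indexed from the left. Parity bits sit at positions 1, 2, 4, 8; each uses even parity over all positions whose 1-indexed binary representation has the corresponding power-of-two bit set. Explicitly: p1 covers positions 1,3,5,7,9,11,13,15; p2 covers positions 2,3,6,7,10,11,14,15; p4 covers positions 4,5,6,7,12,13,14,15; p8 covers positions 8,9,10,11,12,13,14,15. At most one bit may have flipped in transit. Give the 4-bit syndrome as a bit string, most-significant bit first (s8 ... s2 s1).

0000

s1: b1⊕b3⊕b5⊕b7⊕b9⊕b11⊕b13⊕b15 = 1⊕0⊕0⊕1⊕1⊕1⊕0⊕0 = 0
s2: b2⊕b3⊕b6⊕b7⊕b10⊕b11⊕b14⊕b15 = 0⊕0⊕0⊕1⊕0⊕1⊕0⊕0 = 0
s4: b4⊕b5⊕b6⊕b7⊕b12⊕b13⊕b14⊕b15 = 1⊕0⊕0⊕1⊕0⊕0⊕0⊕0 = 0
s8: b8⊕b9⊕b10⊕b11⊕b12⊕b13⊕b14⊕b15 = 0⊕1⊕0⊕1⊕0⊕0⊕0⊕0 = 0
Syndrome (s8...s1) = 0000 → position 0 (no error).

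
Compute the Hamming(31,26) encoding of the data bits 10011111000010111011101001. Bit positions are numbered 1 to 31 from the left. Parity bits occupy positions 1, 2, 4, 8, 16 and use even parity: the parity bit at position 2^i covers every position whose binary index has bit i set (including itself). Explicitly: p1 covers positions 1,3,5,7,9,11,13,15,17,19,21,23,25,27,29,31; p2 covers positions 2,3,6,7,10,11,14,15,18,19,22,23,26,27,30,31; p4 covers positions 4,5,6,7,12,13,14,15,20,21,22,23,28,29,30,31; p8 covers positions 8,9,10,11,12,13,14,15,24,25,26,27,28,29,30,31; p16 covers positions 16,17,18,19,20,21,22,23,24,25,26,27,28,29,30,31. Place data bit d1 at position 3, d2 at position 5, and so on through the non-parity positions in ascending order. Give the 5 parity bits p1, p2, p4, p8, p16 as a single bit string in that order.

10111

Place data bits at non-power-of-two positions: b3=1, b5=0, b6=0, b7=1, b9=1, b10=1, b11=1, b12=1, b13=0, b14=0, b15=0, b17=0, b18=1, b19=0, b20=1, b21=1, b22=1, b23=0, b24=1, b25=1, b26=1, b27=0, b28=1, b29=0, b30=0, b31=1.
p1 = XOR of data positions {3,5,7,9,11,13,15,17,19,21,23,25,27,29,31} = 1⊕0⊕1⊕1⊕1⊕0⊕0⊕0⊕0⊕1⊕0⊕1⊕0⊕0⊕1 = 1
p2 = XOR of data positions {3,6,7,10,11,14,15,18,19,22,23,26,27,30,31} = 1⊕0⊕1⊕1⊕1⊕0⊕0⊕1⊕0⊕1⊕0⊕1⊕0⊕0⊕1 = 0
p4 = XOR of data positions {5,6,7,12,13,14,15,20,21,22,23,28,29,30,31} = 0⊕0⊕1⊕1⊕0⊕0⊕0⊕1⊕1⊕1⊕0⊕1⊕0⊕0⊕1 = 1
p8 = XOR of data positions {9,10,11,12,13,14,15,24,25,26,27,28,29,30,31} = 1⊕1⊕1⊕1⊕0⊕0⊕0⊕1⊕1⊕1⊕0⊕1⊕0⊕0⊕1 = 1
p16 = XOR of data positions {17,18,19,20,21,22,23,24,25,26,27,28,29,30,31} = 0⊕1⊕0⊕1⊕1⊕1⊕0⊕1⊕1⊕1⊕0⊕1⊕0⊕0⊕1 = 1
Parity bits p1,p2,p4,p8,p16 = 10111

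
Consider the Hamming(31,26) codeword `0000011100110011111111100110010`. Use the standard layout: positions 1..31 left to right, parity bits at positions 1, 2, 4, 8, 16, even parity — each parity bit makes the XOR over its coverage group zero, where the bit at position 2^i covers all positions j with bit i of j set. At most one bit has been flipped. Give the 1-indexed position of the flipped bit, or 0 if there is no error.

30

s1: b1⊕b3⊕b5⊕b7⊕b9⊕b11⊕b13⊕b15⊕b17⊕b19⊕b21⊕b23⊕b25⊕b27⊕b29⊕b31 = 0⊕0⊕0⊕1⊕0⊕1⊕0⊕1⊕1⊕1⊕1⊕1⊕0⊕1⊕0⊕0 = 0
s2: b2⊕b3⊕b6⊕b7⊕b10⊕b11⊕b14⊕b15⊕b18⊕b19⊕b22⊕b23⊕b26⊕b27⊕b30⊕b31 = 0⊕0⊕1⊕1⊕0⊕1⊕0⊕1⊕1⊕1⊕1⊕1⊕1⊕1⊕1⊕0 = 1
s4: b4⊕b5⊕b6⊕b7⊕b12⊕b13⊕b14⊕b15⊕b20⊕b21⊕b22⊕b23⊕b28⊕b29⊕b30⊕b31 = 0⊕0⊕1⊕1⊕1⊕0⊕0⊕1⊕1⊕1⊕1⊕1⊕0⊕0⊕1⊕0 = 1
s8: b8⊕b9⊕b10⊕b11⊕b12⊕b13⊕b14⊕b15⊕b24⊕b25⊕b26⊕b27⊕b28⊕b29⊕b30⊕b31 = 1⊕0⊕0⊕1⊕1⊕0⊕0⊕1⊕0⊕0⊕1⊕1⊕0⊕0⊕1⊕0 = 1
s16: b16⊕b17⊕b18⊕b19⊕b20⊕b21⊕b22⊕b23⊕b24⊕b25⊕b26⊕b27⊕b28⊕b29⊕b30⊕b31 = 1⊕1⊕1⊕1⊕1⊕1⊕1⊕1⊕0⊕0⊕1⊕1⊕0⊕0⊕1⊕0 = 1
Syndrome (s16...s1) = 11110 → position 30.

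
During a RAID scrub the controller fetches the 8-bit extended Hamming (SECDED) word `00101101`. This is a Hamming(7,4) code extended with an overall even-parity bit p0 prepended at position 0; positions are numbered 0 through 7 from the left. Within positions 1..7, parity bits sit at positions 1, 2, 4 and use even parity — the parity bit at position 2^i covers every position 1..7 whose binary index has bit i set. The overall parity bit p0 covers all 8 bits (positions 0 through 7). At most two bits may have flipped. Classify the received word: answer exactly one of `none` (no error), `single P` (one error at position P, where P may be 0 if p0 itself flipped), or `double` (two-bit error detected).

double

s1: b1⊕b3⊕b5⊕b7 = 0⊕0⊕1⊕1 = 0
s2: b2⊕b3⊕b6⊕b7 = 1⊕0⊕0⊕1 = 0
s4: b4⊕b5⊕b6⊕b7 = 1⊕1⊕0⊕1 = 1
Syndrome (s4...s1) = 100 → position 4.
Overall parity (XOR of all 8 bits, including p0): 0⊕0⊕1⊕0⊕1⊕1⊕0⊕1 = 0
Overall=0, syndrome position=4 → double-bit error detected (uncorrectable).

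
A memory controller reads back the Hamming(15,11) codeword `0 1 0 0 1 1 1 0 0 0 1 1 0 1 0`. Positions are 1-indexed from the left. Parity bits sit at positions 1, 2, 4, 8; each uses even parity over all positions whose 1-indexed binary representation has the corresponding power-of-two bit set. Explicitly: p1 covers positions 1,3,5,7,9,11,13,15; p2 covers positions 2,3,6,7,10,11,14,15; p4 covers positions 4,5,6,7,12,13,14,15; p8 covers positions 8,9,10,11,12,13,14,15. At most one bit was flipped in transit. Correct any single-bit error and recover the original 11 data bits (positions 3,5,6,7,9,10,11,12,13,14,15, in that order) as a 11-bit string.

s1: b1⊕b3⊕b5⊕b7⊕b9⊕b11⊕b13⊕b15 = 0⊕0⊕1⊕1⊕0⊕1⊕0⊕0 = 1
s2: b2⊕b3⊕b6⊕b7⊕b10⊕b11⊕b14⊕b15 = 1⊕0⊕1⊕1⊕0⊕1⊕1⊕0 = 1
s4: b4⊕b5⊕b6⊕b7⊕b12⊕b13⊕b14⊕b15 = 0⊕1⊕1⊕1⊕1⊕0⊕1⊕0 = 1
s8: b8⊕b9⊕b10⊕b11⊕b12⊕b13⊕b14⊕b15 = 0⊕0⊕0⊕1⊕1⊕0⊕1⊕0 = 1
Syndrome (s8...s1) = 1111 → position 15.
Flip bit 15: corrected codeword = 010011100011011
Data bits at positions 3,5,6,7,9,10,11,12,13,14,15: 01110011011

01110011011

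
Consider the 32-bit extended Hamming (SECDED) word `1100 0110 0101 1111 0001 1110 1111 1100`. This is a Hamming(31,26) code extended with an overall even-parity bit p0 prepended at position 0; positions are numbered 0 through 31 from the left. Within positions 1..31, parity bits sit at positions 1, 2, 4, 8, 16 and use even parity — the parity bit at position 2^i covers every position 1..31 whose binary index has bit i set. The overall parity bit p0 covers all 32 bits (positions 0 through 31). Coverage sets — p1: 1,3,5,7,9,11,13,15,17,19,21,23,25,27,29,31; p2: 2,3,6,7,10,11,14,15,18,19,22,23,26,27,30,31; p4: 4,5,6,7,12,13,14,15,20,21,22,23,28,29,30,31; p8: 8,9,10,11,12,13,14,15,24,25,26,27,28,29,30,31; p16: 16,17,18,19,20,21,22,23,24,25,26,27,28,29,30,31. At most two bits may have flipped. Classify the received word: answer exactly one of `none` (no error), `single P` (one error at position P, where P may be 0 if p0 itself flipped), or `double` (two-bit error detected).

double

s1: b1⊕b3⊕b5⊕b7⊕b9⊕b11⊕b13⊕b15⊕b17⊕b19⊕b21⊕b23⊕b25⊕b27⊕b29⊕b31 = 1⊕0⊕1⊕0⊕1⊕1⊕1⊕1⊕0⊕1⊕1⊕0⊕1⊕1⊕1⊕0 = 1
s2: b2⊕b3⊕b6⊕b7⊕b10⊕b11⊕b14⊕b15⊕b18⊕b19⊕b22⊕b23⊕b26⊕b27⊕b30⊕b31 = 0⊕0⊕1⊕0⊕0⊕1⊕1⊕1⊕0⊕1⊕1⊕0⊕1⊕1⊕0⊕0 = 0
s4: b4⊕b5⊕b6⊕b7⊕b12⊕b13⊕b14⊕b15⊕b20⊕b21⊕b22⊕b23⊕b28⊕b29⊕b30⊕b31 = 0⊕1⊕1⊕0⊕1⊕1⊕1⊕1⊕1⊕1⊕1⊕0⊕1⊕1⊕0⊕0 = 1
s8: b8⊕b9⊕b10⊕b11⊕b12⊕b13⊕b14⊕b15⊕b24⊕b25⊕b26⊕b27⊕b28⊕b29⊕b30⊕b31 = 0⊕1⊕0⊕1⊕1⊕1⊕1⊕1⊕1⊕1⊕1⊕1⊕1⊕1⊕0⊕0 = 0
s16: b16⊕b17⊕b18⊕b19⊕b20⊕b21⊕b22⊕b23⊕b24⊕b25⊕b26⊕b27⊕b28⊕b29⊕b30⊕b31 = 0⊕0⊕0⊕1⊕1⊕1⊕1⊕0⊕1⊕1⊕1⊕1⊕1⊕1⊕0⊕0 = 0
Syndrome (s16...s1) = 00101 → position 5.
Overall parity (XOR of all 32 bits, including p0): 1⊕1⊕0⊕0⊕0⊕1⊕1⊕0⊕0⊕1⊕0⊕1⊕1⊕1⊕1⊕1⊕0⊕0⊕0⊕1⊕1⊕1⊕1⊕0⊕1⊕1⊕1⊕1⊕1⊕1⊕0⊕0 = 0
Overall=0, syndrome position=5 → double-bit error detected (uncorrectable).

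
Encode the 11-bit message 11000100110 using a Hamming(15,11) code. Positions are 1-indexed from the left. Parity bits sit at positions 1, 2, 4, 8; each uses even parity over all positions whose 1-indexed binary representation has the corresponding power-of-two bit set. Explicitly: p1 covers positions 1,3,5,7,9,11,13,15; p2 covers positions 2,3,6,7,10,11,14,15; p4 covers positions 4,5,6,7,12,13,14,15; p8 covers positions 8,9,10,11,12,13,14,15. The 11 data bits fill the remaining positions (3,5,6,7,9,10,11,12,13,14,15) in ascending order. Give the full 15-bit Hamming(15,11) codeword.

Place data bits at non-power-of-two positions: b3=1, b5=1, b6=0, b7=0, b9=0, b10=1, b11=0, b12=0, b13=1, b14=1, b15=0.
p1 = XOR of data positions {3,5,7,9,11,13,15} = 1⊕1⊕0⊕0⊕0⊕1⊕0 = 1
p2 = XOR of data positions {3,6,7,10,11,14,15} = 1⊕0⊕0⊕1⊕0⊕1⊕0 = 1
p4 = XOR of data positions {5,6,7,12,13,14,15} = 1⊕0⊕0⊕0⊕1⊕1⊕0 = 1
p8 = XOR of data positions {9,10,11,12,13,14,15} = 0⊕1⊕0⊕0⊕1⊕1⊕0 = 1
Codeword b1..b15 = 111110010100110

111110010100110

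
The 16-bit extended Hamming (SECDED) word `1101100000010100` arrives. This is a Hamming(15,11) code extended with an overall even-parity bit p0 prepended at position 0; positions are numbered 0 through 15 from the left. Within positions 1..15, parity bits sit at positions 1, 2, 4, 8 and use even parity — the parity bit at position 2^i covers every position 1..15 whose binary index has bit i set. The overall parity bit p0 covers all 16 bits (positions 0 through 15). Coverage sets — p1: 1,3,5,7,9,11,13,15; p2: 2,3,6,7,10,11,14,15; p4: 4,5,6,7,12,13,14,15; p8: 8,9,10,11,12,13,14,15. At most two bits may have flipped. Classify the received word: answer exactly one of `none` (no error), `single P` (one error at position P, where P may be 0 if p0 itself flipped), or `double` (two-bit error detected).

none

s1: b1⊕b3⊕b5⊕b7⊕b9⊕b11⊕b13⊕b15 = 1⊕1⊕0⊕0⊕0⊕1⊕1⊕0 = 0
s2: b2⊕b3⊕b6⊕b7⊕b10⊕b11⊕b14⊕b15 = 0⊕1⊕0⊕0⊕0⊕1⊕0⊕0 = 0
s4: b4⊕b5⊕b6⊕b7⊕b12⊕b13⊕b14⊕b15 = 1⊕0⊕0⊕0⊕0⊕1⊕0⊕0 = 0
s8: b8⊕b9⊕b10⊕b11⊕b12⊕b13⊕b14⊕b15 = 0⊕0⊕0⊕1⊕0⊕1⊕0⊕0 = 0
Syndrome (s8...s1) = 0000 → position 0 (no error).
Overall parity (XOR of all 16 bits, including p0): 1⊕1⊕0⊕1⊕1⊕0⊕0⊕0⊕0⊕0⊕0⊕1⊕0⊕1⊕0⊕0 = 0
Overall=0, syndrome position=0 → no error.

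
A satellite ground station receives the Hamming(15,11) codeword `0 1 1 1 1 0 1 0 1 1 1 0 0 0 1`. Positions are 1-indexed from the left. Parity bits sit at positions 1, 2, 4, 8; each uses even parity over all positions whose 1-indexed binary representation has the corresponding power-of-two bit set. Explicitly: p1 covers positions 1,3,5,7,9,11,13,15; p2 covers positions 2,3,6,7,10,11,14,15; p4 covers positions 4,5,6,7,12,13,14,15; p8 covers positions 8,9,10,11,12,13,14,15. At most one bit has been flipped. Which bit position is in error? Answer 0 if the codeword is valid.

0

s1: b1⊕b3⊕b5⊕b7⊕b9⊕b11⊕b13⊕b15 = 0⊕1⊕1⊕1⊕1⊕1⊕0⊕1 = 0
s2: b2⊕b3⊕b6⊕b7⊕b10⊕b11⊕b14⊕b15 = 1⊕1⊕0⊕1⊕1⊕1⊕0⊕1 = 0
s4: b4⊕b5⊕b6⊕b7⊕b12⊕b13⊕b14⊕b15 = 1⊕1⊕0⊕1⊕0⊕0⊕0⊕1 = 0
s8: b8⊕b9⊕b10⊕b11⊕b12⊕b13⊕b14⊕b15 = 0⊕1⊕1⊕1⊕0⊕0⊕0⊕1 = 0
Syndrome (s8...s1) = 0000 → position 0 (no error).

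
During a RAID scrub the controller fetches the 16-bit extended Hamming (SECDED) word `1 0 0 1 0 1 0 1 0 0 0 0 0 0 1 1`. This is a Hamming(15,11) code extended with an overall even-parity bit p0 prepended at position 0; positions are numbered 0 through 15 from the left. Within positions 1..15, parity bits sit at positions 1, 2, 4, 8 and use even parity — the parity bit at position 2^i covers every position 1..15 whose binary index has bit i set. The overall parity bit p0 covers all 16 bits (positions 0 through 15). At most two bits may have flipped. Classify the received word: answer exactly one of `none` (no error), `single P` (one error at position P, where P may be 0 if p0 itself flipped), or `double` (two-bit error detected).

none

s1: b1⊕b3⊕b5⊕b7⊕b9⊕b11⊕b13⊕b15 = 0⊕1⊕1⊕1⊕0⊕0⊕0⊕1 = 0
s2: b2⊕b3⊕b6⊕b7⊕b10⊕b11⊕b14⊕b15 = 0⊕1⊕0⊕1⊕0⊕0⊕1⊕1 = 0
s4: b4⊕b5⊕b6⊕b7⊕b12⊕b13⊕b14⊕b15 = 0⊕1⊕0⊕1⊕0⊕0⊕1⊕1 = 0
s8: b8⊕b9⊕b10⊕b11⊕b12⊕b13⊕b14⊕b15 = 0⊕0⊕0⊕0⊕0⊕0⊕1⊕1 = 0
Syndrome (s8...s1) = 0000 → position 0 (no error).
Overall parity (XOR of all 16 bits, including p0): 1⊕0⊕0⊕1⊕0⊕1⊕0⊕1⊕0⊕0⊕0⊕0⊕0⊕0⊕1⊕1 = 0
Overall=0, syndrome position=0 → no error.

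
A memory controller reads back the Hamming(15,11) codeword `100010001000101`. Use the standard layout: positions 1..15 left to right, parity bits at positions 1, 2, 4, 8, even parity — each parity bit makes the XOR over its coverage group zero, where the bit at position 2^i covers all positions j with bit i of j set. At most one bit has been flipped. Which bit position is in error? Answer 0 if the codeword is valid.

s1: b1⊕b3⊕b5⊕b7⊕b9⊕b11⊕b13⊕b15 = 1⊕0⊕1⊕0⊕1⊕0⊕1⊕1 = 1
s2: b2⊕b3⊕b6⊕b7⊕b10⊕b11⊕b14⊕b15 = 0⊕0⊕0⊕0⊕0⊕0⊕0⊕1 = 1
s4: b4⊕b5⊕b6⊕b7⊕b12⊕b13⊕b14⊕b15 = 0⊕1⊕0⊕0⊕0⊕1⊕0⊕1 = 1
s8: b8⊕b9⊕b10⊕b11⊕b12⊕b13⊕b14⊕b15 = 0⊕1⊕0⊕0⊕0⊕1⊕0⊕1 = 1
Syndrome (s8...s1) = 1111 → position 15.

15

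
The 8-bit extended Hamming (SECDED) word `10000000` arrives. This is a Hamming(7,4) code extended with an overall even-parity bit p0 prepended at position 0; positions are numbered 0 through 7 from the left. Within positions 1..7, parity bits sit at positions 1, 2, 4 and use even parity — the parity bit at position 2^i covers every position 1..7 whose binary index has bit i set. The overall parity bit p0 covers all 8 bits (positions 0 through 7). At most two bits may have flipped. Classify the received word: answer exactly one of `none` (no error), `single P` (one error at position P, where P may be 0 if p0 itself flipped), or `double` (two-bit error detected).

single 0

s1: b1⊕b3⊕b5⊕b7 = 0⊕0⊕0⊕0 = 0
s2: b2⊕b3⊕b6⊕b7 = 0⊕0⊕0⊕0 = 0
s4: b4⊕b5⊕b6⊕b7 = 0⊕0⊕0⊕0 = 0
Syndrome (s4...s1) = 000 → position 0 (no error).
Overall parity (XOR of all 8 bits, including p0): 1⊕0⊕0⊕0⊕0⊕0⊕0⊕0 = 1
Overall=1, syndrome position=0 → single-bit error at position 0.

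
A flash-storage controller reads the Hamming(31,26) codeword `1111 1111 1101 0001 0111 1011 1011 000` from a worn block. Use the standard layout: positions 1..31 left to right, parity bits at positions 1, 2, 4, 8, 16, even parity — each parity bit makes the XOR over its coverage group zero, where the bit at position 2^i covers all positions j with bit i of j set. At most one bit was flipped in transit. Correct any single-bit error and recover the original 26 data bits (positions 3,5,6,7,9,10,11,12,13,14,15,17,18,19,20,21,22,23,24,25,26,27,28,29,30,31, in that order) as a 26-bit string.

11011101000011110111011000

s1: b1⊕b3⊕b5⊕b7⊕b9⊕b11⊕b13⊕b15⊕b17⊕b19⊕b21⊕b23⊕b25⊕b27⊕b29⊕b31 = 1⊕1⊕1⊕1⊕1⊕0⊕0⊕0⊕0⊕1⊕1⊕1⊕1⊕1⊕0⊕0 = 0
s2: b2⊕b3⊕b6⊕b7⊕b10⊕b11⊕b14⊕b15⊕b18⊕b19⊕b22⊕b23⊕b26⊕b27⊕b30⊕b31 = 1⊕1⊕1⊕1⊕1⊕0⊕0⊕0⊕1⊕1⊕0⊕1⊕0⊕1⊕0⊕0 = 1
s4: b4⊕b5⊕b6⊕b7⊕b12⊕b13⊕b14⊕b15⊕b20⊕b21⊕b22⊕b23⊕b28⊕b29⊕b30⊕b31 = 1⊕1⊕1⊕1⊕1⊕0⊕0⊕0⊕1⊕1⊕0⊕1⊕1⊕0⊕0⊕0 = 1
s8: b8⊕b9⊕b10⊕b11⊕b12⊕b13⊕b14⊕b15⊕b24⊕b25⊕b26⊕b27⊕b28⊕b29⊕b30⊕b31 = 1⊕1⊕1⊕0⊕1⊕0⊕0⊕0⊕1⊕1⊕0⊕1⊕1⊕0⊕0⊕0 = 0
s16: b16⊕b17⊕b18⊕b19⊕b20⊕b21⊕b22⊕b23⊕b24⊕b25⊕b26⊕b27⊕b28⊕b29⊕b30⊕b31 = 1⊕0⊕1⊕1⊕1⊕1⊕0⊕1⊕1⊕1⊕0⊕1⊕1⊕0⊕0⊕0 = 0
Syndrome (s16...s1) = 00110 → position 6.
Flip bit 6: corrected codeword = 1111101111010001011110111011000
Data bits at positions 3,5,6,7,9,10,11,12,13,14,15,17,18,19,20,21,22,23,24,25,26,27,28,29,30,31: 11011101000011110111011000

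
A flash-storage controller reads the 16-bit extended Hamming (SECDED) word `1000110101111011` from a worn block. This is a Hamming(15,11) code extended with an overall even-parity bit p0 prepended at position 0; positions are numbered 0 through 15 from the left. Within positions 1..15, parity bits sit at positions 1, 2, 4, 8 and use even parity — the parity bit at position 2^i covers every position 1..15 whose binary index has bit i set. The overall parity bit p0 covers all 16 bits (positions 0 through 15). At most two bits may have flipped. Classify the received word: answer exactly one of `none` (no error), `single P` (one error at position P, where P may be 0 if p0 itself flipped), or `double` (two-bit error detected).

double

s1: b1⊕b3⊕b5⊕b7⊕b9⊕b11⊕b13⊕b15 = 0⊕0⊕1⊕1⊕1⊕1⊕0⊕1 = 1
s2: b2⊕b3⊕b6⊕b7⊕b10⊕b11⊕b14⊕b15 = 0⊕0⊕0⊕1⊕1⊕1⊕1⊕1 = 1
s4: b4⊕b5⊕b6⊕b7⊕b12⊕b13⊕b14⊕b15 = 1⊕1⊕0⊕1⊕1⊕0⊕1⊕1 = 0
s8: b8⊕b9⊕b10⊕b11⊕b12⊕b13⊕b14⊕b15 = 0⊕1⊕1⊕1⊕1⊕0⊕1⊕1 = 0
Syndrome (s8...s1) = 0011 → position 3.
Overall parity (XOR of all 16 bits, including p0): 1⊕0⊕0⊕0⊕1⊕1⊕0⊕1⊕0⊕1⊕1⊕1⊕1⊕0⊕1⊕1 = 0
Overall=0, syndrome position=3 → double-bit error detected (uncorrectable).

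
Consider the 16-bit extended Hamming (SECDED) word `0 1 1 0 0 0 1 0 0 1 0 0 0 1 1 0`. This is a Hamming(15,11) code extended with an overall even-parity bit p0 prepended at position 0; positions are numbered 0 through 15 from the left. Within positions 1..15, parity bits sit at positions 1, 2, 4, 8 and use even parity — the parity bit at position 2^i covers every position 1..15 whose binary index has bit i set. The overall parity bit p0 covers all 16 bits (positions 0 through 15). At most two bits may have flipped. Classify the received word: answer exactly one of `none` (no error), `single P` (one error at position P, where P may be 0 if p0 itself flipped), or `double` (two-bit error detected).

double

s1: b1⊕b3⊕b5⊕b7⊕b9⊕b11⊕b13⊕b15 = 1⊕0⊕0⊕0⊕1⊕0⊕1⊕0 = 1
s2: b2⊕b3⊕b6⊕b7⊕b10⊕b11⊕b14⊕b15 = 1⊕0⊕1⊕0⊕0⊕0⊕1⊕0 = 1
s4: b4⊕b5⊕b6⊕b7⊕b12⊕b13⊕b14⊕b15 = 0⊕0⊕1⊕0⊕0⊕1⊕1⊕0 = 1
s8: b8⊕b9⊕b10⊕b11⊕b12⊕b13⊕b14⊕b15 = 0⊕1⊕0⊕0⊕0⊕1⊕1⊕0 = 1
Syndrome (s8...s1) = 1111 → position 15.
Overall parity (XOR of all 16 bits, including p0): 0⊕1⊕1⊕0⊕0⊕0⊕1⊕0⊕0⊕1⊕0⊕0⊕0⊕1⊕1⊕0 = 0
Overall=0, syndrome position=15 → double-bit error detected (uncorrectable).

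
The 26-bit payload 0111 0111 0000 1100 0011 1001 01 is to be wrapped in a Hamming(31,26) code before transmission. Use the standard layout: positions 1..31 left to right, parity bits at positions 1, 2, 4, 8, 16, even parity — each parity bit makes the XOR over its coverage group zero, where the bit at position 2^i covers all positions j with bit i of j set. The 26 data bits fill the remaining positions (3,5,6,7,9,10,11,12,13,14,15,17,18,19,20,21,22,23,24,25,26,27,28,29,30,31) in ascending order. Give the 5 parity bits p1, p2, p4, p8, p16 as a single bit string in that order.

Place data bits at non-power-of-two positions: b3=0, b5=1, b6=1, b7=1, b9=0, b10=1, b11=1, b12=1, b13=0, b14=0, b15=0, b17=0, b18=1, b19=1, b20=0, b21=0, b22=0, b23=0, b24=1, b25=1, b26=1, b27=0, b28=0, b29=1, b30=0, b31=1.
p1 = XOR of data positions {3,5,7,9,11,13,15,17,19,21,23,25,27,29,31} = 0⊕1⊕1⊕0⊕1⊕0⊕0⊕0⊕1⊕0⊕0⊕1⊕0⊕1⊕1 = 1
p2 = XOR of data positions {3,6,7,10,11,14,15,18,19,22,23,26,27,30,31} = 0⊕1⊕1⊕1⊕1⊕0⊕0⊕1⊕1⊕0⊕0⊕1⊕0⊕0⊕1 = 0
p4 = XOR of data positions {5,6,7,12,13,14,15,20,21,22,23,28,29,30,31} = 1⊕1⊕1⊕1⊕0⊕0⊕0⊕0⊕0⊕0⊕0⊕0⊕1⊕0⊕1 = 0
p8 = XOR of data positions {9,10,11,12,13,14,15,24,25,26,27,28,29,30,31} = 0⊕1⊕1⊕1⊕0⊕0⊕0⊕1⊕1⊕1⊕0⊕0⊕1⊕0⊕1 = 0
p16 = XOR of data positions {17,18,19,20,21,22,23,24,25,26,27,28,29,30,31} = 0⊕1⊕1⊕0⊕0⊕0⊕0⊕1⊕1⊕1⊕0⊕0⊕1⊕0⊕1 = 1
Parity bits p1,p2,p4,p8,p16 = 10001

10001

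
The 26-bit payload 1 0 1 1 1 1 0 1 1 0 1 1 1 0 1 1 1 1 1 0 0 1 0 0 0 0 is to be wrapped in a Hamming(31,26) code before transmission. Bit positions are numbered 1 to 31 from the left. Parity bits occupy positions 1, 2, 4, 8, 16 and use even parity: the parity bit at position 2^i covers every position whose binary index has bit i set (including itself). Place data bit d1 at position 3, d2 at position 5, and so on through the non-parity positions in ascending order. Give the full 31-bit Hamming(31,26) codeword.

1111011111011010110111110010000

Place data bits at non-power-of-two positions: b3=1, b5=0, b6=1, b7=1, b9=1, b10=1, b11=0, b12=1, b13=1, b14=0, b15=1, b17=1, b18=1, b19=0, b20=1, b21=1, b22=1, b23=1, b24=1, b25=0, b26=0, b27=1, b28=0, b29=0, b30=0, b31=0.
p1 = XOR of data positions {3,5,7,9,11,13,15,17,19,21,23,25,27,29,31} = 1⊕0⊕1⊕1⊕0⊕1⊕1⊕1⊕0⊕1⊕1⊕0⊕1⊕0⊕0 = 1
p2 = XOR of data positions {3,6,7,10,11,14,15,18,19,22,23,26,27,30,31} = 1⊕1⊕1⊕1⊕0⊕0⊕1⊕1⊕0⊕1⊕1⊕0⊕1⊕0⊕0 = 1
p4 = XOR of data positions {5,6,7,12,13,14,15,20,21,22,23,28,29,30,31} = 0⊕1⊕1⊕1⊕1⊕0⊕1⊕1⊕1⊕1⊕1⊕0⊕0⊕0⊕0 = 1
p8 = XOR of data positions {9,10,11,12,13,14,15,24,25,26,27,28,29,30,31} = 1⊕1⊕0⊕1⊕1⊕0⊕1⊕1⊕0⊕0⊕1⊕0⊕0⊕0⊕0 = 1
p16 = XOR of data positions {17,18,19,20,21,22,23,24,25,26,27,28,29,30,31} = 1⊕1⊕0⊕1⊕1⊕1⊕1⊕1⊕0⊕0⊕1⊕0⊕0⊕0⊕0 = 0
Codeword b1..b31 = 1111011111011010110111110010000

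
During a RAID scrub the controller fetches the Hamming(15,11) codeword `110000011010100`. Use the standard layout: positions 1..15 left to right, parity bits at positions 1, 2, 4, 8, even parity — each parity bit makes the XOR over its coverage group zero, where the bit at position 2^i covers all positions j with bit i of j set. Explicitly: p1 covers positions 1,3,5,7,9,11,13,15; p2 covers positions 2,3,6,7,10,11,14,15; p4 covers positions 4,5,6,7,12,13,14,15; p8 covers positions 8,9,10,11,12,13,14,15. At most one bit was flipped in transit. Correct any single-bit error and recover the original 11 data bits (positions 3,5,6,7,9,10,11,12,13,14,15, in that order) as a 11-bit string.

00001010100

s1: b1⊕b3⊕b5⊕b7⊕b9⊕b11⊕b13⊕b15 = 1⊕0⊕0⊕0⊕1⊕1⊕1⊕0 = 0
s2: b2⊕b3⊕b6⊕b7⊕b10⊕b11⊕b14⊕b15 = 1⊕0⊕0⊕0⊕0⊕1⊕0⊕0 = 0
s4: b4⊕b5⊕b6⊕b7⊕b12⊕b13⊕b14⊕b15 = 0⊕0⊕0⊕0⊕0⊕1⊕0⊕0 = 1
s8: b8⊕b9⊕b10⊕b11⊕b12⊕b13⊕b14⊕b15 = 1⊕1⊕0⊕1⊕0⊕1⊕0⊕0 = 0
Syndrome (s8...s1) = 0100 → position 4.
Flip bit 4: corrected codeword = 110100011010100
Data bits at positions 3,5,6,7,9,10,11,12,13,14,15: 00001010100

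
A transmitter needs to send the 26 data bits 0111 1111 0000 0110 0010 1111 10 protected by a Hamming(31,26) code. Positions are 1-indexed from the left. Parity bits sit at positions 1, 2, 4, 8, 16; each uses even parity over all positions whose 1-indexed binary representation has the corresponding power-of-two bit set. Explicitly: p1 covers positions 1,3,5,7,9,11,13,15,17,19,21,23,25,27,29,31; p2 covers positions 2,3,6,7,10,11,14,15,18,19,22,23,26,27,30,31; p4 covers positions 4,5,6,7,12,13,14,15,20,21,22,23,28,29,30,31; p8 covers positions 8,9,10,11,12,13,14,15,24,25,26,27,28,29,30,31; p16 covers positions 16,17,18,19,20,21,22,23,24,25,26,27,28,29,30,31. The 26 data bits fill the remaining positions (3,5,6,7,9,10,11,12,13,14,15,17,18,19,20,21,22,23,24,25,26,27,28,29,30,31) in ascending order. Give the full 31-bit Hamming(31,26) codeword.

1000111011110000001100010111110

Place data bits at non-power-of-two positions: b3=0, b5=1, b6=1, b7=1, b9=1, b10=1, b11=1, b12=1, b13=0, b14=0, b15=0, b17=0, b18=0, b19=1, b20=1, b21=0, b22=0, b23=0, b24=1, b25=0, b26=1, b27=1, b28=1, b29=1, b30=1, b31=0.
p1 = XOR of data positions {3,5,7,9,11,13,15,17,19,21,23,25,27,29,31} = 0⊕1⊕1⊕1⊕1⊕0⊕0⊕0⊕1⊕0⊕0⊕0⊕1⊕1⊕0 = 1
p2 = XOR of data positions {3,6,7,10,11,14,15,18,19,22,23,26,27,30,31} = 0⊕1⊕1⊕1⊕1⊕0⊕0⊕0⊕1⊕0⊕0⊕1⊕1⊕1⊕0 = 0
p4 = XOR of data positions {5,6,7,12,13,14,15,20,21,22,23,28,29,30,31} = 1⊕1⊕1⊕1⊕0⊕0⊕0⊕1⊕0⊕0⊕0⊕1⊕1⊕1⊕0 = 0
p8 = XOR of data positions {9,10,11,12,13,14,15,24,25,26,27,28,29,30,31} = 1⊕1⊕1⊕1⊕0⊕0⊕0⊕1⊕0⊕1⊕1⊕1⊕1⊕1⊕0 = 0
p16 = XOR of data positions {17,18,19,20,21,22,23,24,25,26,27,28,29,30,31} = 0⊕0⊕1⊕1⊕0⊕0⊕0⊕1⊕0⊕1⊕1⊕1⊕1⊕1⊕0 = 0
Codeword b1..b31 = 1000111011110000001100010111110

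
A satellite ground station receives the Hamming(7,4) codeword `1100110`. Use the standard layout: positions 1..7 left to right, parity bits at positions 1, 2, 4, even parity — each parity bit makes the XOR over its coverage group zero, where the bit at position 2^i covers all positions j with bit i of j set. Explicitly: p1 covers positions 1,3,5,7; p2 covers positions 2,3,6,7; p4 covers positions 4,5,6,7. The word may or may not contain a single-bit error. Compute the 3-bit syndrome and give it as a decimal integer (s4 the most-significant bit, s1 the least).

0

s1: b1⊕b3⊕b5⊕b7 = 1⊕0⊕1⊕0 = 0
s2: b2⊕b3⊕b6⊕b7 = 1⊕0⊕1⊕0 = 0
s4: b4⊕b5⊕b6⊕b7 = 0⊕1⊕1⊕0 = 0
Syndrome (s4...s1) = 000 → position 0 (no error).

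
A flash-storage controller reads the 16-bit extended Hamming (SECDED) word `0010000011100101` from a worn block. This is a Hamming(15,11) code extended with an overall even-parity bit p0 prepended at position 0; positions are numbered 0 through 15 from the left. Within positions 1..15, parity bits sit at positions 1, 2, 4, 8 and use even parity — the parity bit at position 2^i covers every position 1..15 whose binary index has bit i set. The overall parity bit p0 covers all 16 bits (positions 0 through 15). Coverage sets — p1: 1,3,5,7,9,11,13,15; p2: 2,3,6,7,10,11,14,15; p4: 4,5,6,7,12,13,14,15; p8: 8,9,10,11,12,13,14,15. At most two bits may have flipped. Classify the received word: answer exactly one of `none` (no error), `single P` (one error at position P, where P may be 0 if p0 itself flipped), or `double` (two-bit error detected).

double

s1: b1⊕b3⊕b5⊕b7⊕b9⊕b11⊕b13⊕b15 = 0⊕0⊕0⊕0⊕1⊕0⊕1⊕1 = 1
s2: b2⊕b3⊕b6⊕b7⊕b10⊕b11⊕b14⊕b15 = 1⊕0⊕0⊕0⊕1⊕0⊕0⊕1 = 1
s4: b4⊕b5⊕b6⊕b7⊕b12⊕b13⊕b14⊕b15 = 0⊕0⊕0⊕0⊕0⊕1⊕0⊕1 = 0
s8: b8⊕b9⊕b10⊕b11⊕b12⊕b13⊕b14⊕b15 = 1⊕1⊕1⊕0⊕0⊕1⊕0⊕1 = 1
Syndrome (s8...s1) = 1011 → position 11.
Overall parity (XOR of all 16 bits, including p0): 0⊕0⊕1⊕0⊕0⊕0⊕0⊕0⊕1⊕1⊕1⊕0⊕0⊕1⊕0⊕1 = 0
Overall=0, syndrome position=11 → double-bit error detected (uncorrectable).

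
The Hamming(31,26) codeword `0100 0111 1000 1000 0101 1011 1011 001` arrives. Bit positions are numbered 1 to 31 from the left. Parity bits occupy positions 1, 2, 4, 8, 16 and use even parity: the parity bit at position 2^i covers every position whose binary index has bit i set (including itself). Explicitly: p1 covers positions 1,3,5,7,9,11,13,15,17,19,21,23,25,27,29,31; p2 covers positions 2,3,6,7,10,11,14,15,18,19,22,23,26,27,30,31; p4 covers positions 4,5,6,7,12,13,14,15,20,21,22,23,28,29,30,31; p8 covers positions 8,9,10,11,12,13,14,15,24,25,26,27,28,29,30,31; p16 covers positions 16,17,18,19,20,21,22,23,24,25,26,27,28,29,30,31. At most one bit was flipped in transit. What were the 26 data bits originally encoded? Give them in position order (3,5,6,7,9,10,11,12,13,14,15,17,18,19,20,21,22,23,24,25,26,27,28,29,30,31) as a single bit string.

00111000100000110111011001

s1: b1⊕b3⊕b5⊕b7⊕b9⊕b11⊕b13⊕b15⊕b17⊕b19⊕b21⊕b23⊕b25⊕b27⊕b29⊕b31 = 0⊕0⊕0⊕1⊕1⊕0⊕1⊕0⊕0⊕0⊕1⊕1⊕1⊕1⊕0⊕1 = 0
s2: b2⊕b3⊕b6⊕b7⊕b10⊕b11⊕b14⊕b15⊕b18⊕b19⊕b22⊕b23⊕b26⊕b27⊕b30⊕b31 = 1⊕0⊕1⊕1⊕0⊕0⊕0⊕0⊕1⊕0⊕0⊕1⊕0⊕1⊕0⊕1 = 1
s4: b4⊕b5⊕b6⊕b7⊕b12⊕b13⊕b14⊕b15⊕b20⊕b21⊕b22⊕b23⊕b28⊕b29⊕b30⊕b31 = 0⊕0⊕1⊕1⊕0⊕1⊕0⊕0⊕1⊕1⊕0⊕1⊕1⊕0⊕0⊕1 = 0
s8: b8⊕b9⊕b10⊕b11⊕b12⊕b13⊕b14⊕b15⊕b24⊕b25⊕b26⊕b27⊕b28⊕b29⊕b30⊕b31 = 1⊕1⊕0⊕0⊕0⊕1⊕0⊕0⊕1⊕1⊕0⊕1⊕1⊕0⊕0⊕1 = 0
s16: b16⊕b17⊕b18⊕b19⊕b20⊕b21⊕b22⊕b23⊕b24⊕b25⊕b26⊕b27⊕b28⊕b29⊕b30⊕b31 = 0⊕0⊕1⊕0⊕1⊕1⊕0⊕1⊕1⊕1⊕0⊕1⊕1⊕0⊕0⊕1 = 1
Syndrome (s16...s1) = 10010 → position 18.
Flip bit 18: corrected codeword = 0100011110001000000110111011001
Data bits at positions 3,5,6,7,9,10,11,12,13,14,15,17,18,19,20,21,22,23,24,25,26,27,28,29,30,31: 00111000100000110111011001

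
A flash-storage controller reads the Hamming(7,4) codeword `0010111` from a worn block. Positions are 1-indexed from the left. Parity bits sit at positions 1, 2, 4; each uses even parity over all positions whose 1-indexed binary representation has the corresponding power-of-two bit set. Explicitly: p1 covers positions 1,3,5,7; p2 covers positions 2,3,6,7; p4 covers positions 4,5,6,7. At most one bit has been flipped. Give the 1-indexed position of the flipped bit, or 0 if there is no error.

7

s1: b1⊕b3⊕b5⊕b7 = 0⊕1⊕1⊕1 = 1
s2: b2⊕b3⊕b6⊕b7 = 0⊕1⊕1⊕1 = 1
s4: b4⊕b5⊕b6⊕b7 = 0⊕1⊕1⊕1 = 1
Syndrome (s4...s1) = 111 → position 7.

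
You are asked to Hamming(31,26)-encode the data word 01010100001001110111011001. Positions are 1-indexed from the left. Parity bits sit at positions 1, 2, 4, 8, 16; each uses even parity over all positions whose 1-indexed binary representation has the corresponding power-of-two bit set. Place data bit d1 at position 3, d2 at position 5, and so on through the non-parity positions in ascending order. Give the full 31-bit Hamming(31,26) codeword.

Place data bits at non-power-of-two positions: b3=0, b5=1, b6=0, b7=1, b9=0, b10=1, b11=0, b12=0, b13=0, b14=0, b15=1, b17=0, b18=0, b19=1, b20=1, b21=1, b22=0, b23=1, b24=1, b25=1, b26=0, b27=1, b28=1, b29=0, b30=0, b31=1.
p1 = XOR of data positions {3,5,7,9,11,13,15,17,19,21,23,25,27,29,31} = 0⊕1⊕1⊕0⊕0⊕0⊕1⊕0⊕1⊕1⊕1⊕1⊕1⊕0⊕1 = 1
p2 = XOR of data positions {3,6,7,10,11,14,15,18,19,22,23,26,27,30,31} = 0⊕0⊕1⊕1⊕0⊕0⊕1⊕0⊕1⊕0⊕1⊕0⊕1⊕0⊕1 = 1
p4 = XOR of data positions {5,6,7,12,13,14,15,20,21,22,23,28,29,30,31} = 1⊕0⊕1⊕0⊕0⊕0⊕1⊕1⊕1⊕0⊕1⊕1⊕0⊕0⊕1 = 0
p8 = XOR of data positions {9,10,11,12,13,14,15,24,25,26,27,28,29,30,31} = 0⊕1⊕0⊕0⊕0⊕0⊕1⊕1⊕1⊕0⊕1⊕1⊕0⊕0⊕1 = 1
p16 = XOR of data positions {17,18,19,20,21,22,23,24,25,26,27,28,29,30,31} = 0⊕0⊕1⊕1⊕1⊕0⊕1⊕1⊕1⊕0⊕1⊕1⊕0⊕0⊕1 = 1
Codeword b1..b31 = 1100101101000011001110111011001

1100101101000011001110111011001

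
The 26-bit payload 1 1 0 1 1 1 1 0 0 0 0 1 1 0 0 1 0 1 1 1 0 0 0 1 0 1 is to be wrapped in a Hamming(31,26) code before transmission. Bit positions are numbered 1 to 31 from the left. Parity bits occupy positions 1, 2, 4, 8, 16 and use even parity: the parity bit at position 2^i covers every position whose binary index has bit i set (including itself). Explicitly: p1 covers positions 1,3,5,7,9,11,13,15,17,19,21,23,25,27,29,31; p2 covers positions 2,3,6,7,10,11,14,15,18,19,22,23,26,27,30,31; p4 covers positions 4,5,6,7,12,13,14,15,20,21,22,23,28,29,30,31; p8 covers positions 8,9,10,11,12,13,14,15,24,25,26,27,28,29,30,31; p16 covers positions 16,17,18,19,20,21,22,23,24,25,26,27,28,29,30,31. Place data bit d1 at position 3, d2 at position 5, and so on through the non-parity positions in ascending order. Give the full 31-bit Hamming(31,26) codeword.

Place data bits at non-power-of-two positions: b3=1, b5=1, b6=0, b7=1, b9=1, b10=1, b11=1, b12=0, b13=0, b14=0, b15=0, b17=1, b18=1, b19=0, b20=0, b21=1, b22=0, b23=1, b24=1, b25=1, b26=0, b27=0, b28=0, b29=1, b30=0, b31=1.
p1 = XOR of data positions {3,5,7,9,11,13,15,17,19,21,23,25,27,29,31} = 1⊕1⊕1⊕1⊕1⊕0⊕0⊕1⊕0⊕1⊕1⊕1⊕0⊕1⊕1 = 1
p2 = XOR of data positions {3,6,7,10,11,14,15,18,19,22,23,26,27,30,31} = 1⊕0⊕1⊕1⊕1⊕0⊕0⊕1⊕0⊕0⊕1⊕0⊕0⊕0⊕1 = 1
p4 = XOR of data positions {5,6,7,12,13,14,15,20,21,22,23,28,29,30,31} = 1⊕0⊕1⊕0⊕0⊕0⊕0⊕0⊕1⊕0⊕1⊕0⊕1⊕0⊕1 = 0
p8 = XOR of data positions {9,10,11,12,13,14,15,24,25,26,27,28,29,30,31} = 1⊕1⊕1⊕0⊕0⊕0⊕0⊕1⊕1⊕0⊕0⊕0⊕1⊕0⊕1 = 1
p16 = XOR of data positions {17,18,19,20,21,22,23,24,25,26,27,28,29,30,31} = 1⊕1⊕0⊕0⊕1⊕0⊕1⊕1⊕1⊕0⊕0⊕0⊕1⊕0⊕1 = 0
Codeword b1..b31 = 1110101111100000110010111000101

1110101111100000110010111000101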